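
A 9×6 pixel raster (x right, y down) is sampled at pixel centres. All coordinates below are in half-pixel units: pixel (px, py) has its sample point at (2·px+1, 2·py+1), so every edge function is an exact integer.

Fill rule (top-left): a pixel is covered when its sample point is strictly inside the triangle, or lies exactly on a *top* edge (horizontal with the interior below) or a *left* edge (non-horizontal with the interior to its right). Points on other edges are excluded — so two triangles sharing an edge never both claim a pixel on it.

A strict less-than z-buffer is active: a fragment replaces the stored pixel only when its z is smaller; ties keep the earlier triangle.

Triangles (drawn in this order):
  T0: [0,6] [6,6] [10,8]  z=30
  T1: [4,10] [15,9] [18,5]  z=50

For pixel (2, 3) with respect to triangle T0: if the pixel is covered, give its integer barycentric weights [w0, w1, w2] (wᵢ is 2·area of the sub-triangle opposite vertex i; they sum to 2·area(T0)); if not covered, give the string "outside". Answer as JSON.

T0:
  2·area = 12
  edge (0, 6)→(6, 6): d=(6,0) top-left  bias=+0
  edge (6, 6)→(10, 8): d=(4,2) right/bottom  bias=-1
  edge (10, 8)→(0, 6): d=(-10,-2) top-left  bias=+0
    (2,3)@(5, 7): e=[6,6,0] → █  [on edge]
    (3,3)@(7, 7): e=[6,2,4] → █
    (4,3)@(9, 7): e=[6,-2,8] → ·
    (2,4)@(5, 9): e=[18,14,-20] → ·
    (3,4)@(7, 9): e=[18,10,-16] → ·
    (7,4)@(15, 9): e=[18,-6,0] → ·  [on edge]
  covered (2 px):
    · · · · · · · · ·
    · · · · · · · · ·
    · · · · · · · · ·
    · · █ █ · · · · ·
    · · · · · · · · ·
    · · · · · · · · ·
T1:
  2·area = 41  (B↔C swapped to make it positive)
  edge (4, 10)→(18, 5): d=(14,-5) top-left  bias=+0
  edge (18, 5)→(15, 9): d=(-3,4) right/bottom  bias=-1
  edge (15, 9)→(4, 10): d=(-11,1) right/bottom  bias=-1
    (6,3)@(13, 7): e=[3,14,24] → █
    (7,3)@(15, 7): e=[13,6,22] → █
    (8,3)@(17, 7): e=[23,-2,20] → ·
    (3,4)@(7, 9): e=[1,32,8] → █
    (4,4)@(9, 9): e=[11,24,6] → █
    (5,4)@(11, 9): e=[21,16,4] → █
    (7,4)@(15, 9): e=[41,0,0] → ·  [on edge]
    (3,5)@(7, 11): e=[29,26,-14] → ·
    (4,5)@(9, 11): e=[39,18,-16] → ·
    (5,5)@(11, 11): e=[49,10,-18] → ·
    (6,5)@(13, 11): e=[59,2,-20] → ·
  covered (6 px):
    · · · · · · · · ·
    · · · · · · · · ·
    · · · · · · · · ·
    · · · · · · █ █ ·
    · · · █ █ █ █ · ·
    · · · · · · · · ·

Result: [6,0,6]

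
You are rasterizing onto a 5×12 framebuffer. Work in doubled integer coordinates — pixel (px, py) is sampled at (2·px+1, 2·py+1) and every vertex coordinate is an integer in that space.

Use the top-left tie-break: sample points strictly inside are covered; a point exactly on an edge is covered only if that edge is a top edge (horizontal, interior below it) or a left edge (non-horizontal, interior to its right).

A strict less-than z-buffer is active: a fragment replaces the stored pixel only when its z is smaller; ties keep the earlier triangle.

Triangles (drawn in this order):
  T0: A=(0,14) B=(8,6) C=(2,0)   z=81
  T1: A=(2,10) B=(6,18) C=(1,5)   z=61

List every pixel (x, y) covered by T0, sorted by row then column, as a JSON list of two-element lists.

T0:
  2·area = 96  (B↔C swapped to make it positive)
  edge (0, 14)→(2, 0): d=(2,-14) top-left  bias=+0
  edge (2, 0)→(8, 6): d=(6,6) right/bottom  bias=-1
  edge (8, 6)→(0, 14): d=(-8,8) right/bottom  bias=-1
    (1,0)@(3, 1): e=[16,0,80] → ·  [on edge]
    (1,1)@(3, 3): e=[20,12,64] → █
    (2,1)@(5, 3): e=[48,0,48] → ·  [on edge]
    (1,2)@(3, 5): e=[24,24,48] → █
    (2,2)@(5, 5): e=[52,12,32] → █
    (3,2)@(7, 5): e=[80,0,16] → ·  [on edge]
    (4,2)@(9, 5): e=[108,-12,0] → ·  [on edge]
    (0,3)@(1, 7): e=[0,48,48] → █  [on edge]
    (3,3)@(7, 7): e=[84,12,0] → ·  [on edge]
    (4,3)@(9, 7): e=[112,0,-16] → ·  [on edge]
    (0,4)@(1, 9): e=[4,60,32] → █
    (2,4)@(5, 9): e=[60,36,0] → ·  [on edge]
    (1,5)@(3, 11): e=[36,60,0] → ·  [on edge]
    (0,6)@(1, 13): e=[12,84,0] → ·  [on edge]
  covered (9 px):
    · · · · ·
    · █ · · ·
    · █ █ · ·
    █ █ █ · ·
    █ █ · · ·
    █ · · · ·
    · · · · ·
    · · · · ·
    · · · · ·
    · · · · ·
    · · · · ·
    · · · · ·
T1:
  2·area = 12  (B↔C swapped to make it positive)
  edge (2, 10)→(1, 5): d=(-1,-5) top-left  bias=+0
  edge (1, 5)→(6, 18): d=(5,13) right/bottom  bias=-1
  edge (6, 18)→(2, 10): d=(-4,-8) top-left  bias=+0
    (0,2)@(1, 5): e=[0,0,12] → ·  [on edge]
    (1,5)@(3, 11): e=[4,4,4] → █
    (2,5)@(5, 11): e=[14,-22,20] → ·
    (1,6)@(3, 13): e=[2,14,-4] → ·
    (1,7)@(3, 15): e=[0,24,-12] → ·  [on edge]
  covered (1 px):
    · · · · ·
    · · · · ·
    · · · · ·
    · · · · ·
    · · · · ·
    · █ · · ·
    · · · · ·
    · · · · ·
    · · · · ·
    · · · · ·
    · · · · ·
    · · · · ·

Answer: [[1,1],[1,2],[2,2],[0,3],[1,3],[2,3],[0,4],[1,4],[0,5]]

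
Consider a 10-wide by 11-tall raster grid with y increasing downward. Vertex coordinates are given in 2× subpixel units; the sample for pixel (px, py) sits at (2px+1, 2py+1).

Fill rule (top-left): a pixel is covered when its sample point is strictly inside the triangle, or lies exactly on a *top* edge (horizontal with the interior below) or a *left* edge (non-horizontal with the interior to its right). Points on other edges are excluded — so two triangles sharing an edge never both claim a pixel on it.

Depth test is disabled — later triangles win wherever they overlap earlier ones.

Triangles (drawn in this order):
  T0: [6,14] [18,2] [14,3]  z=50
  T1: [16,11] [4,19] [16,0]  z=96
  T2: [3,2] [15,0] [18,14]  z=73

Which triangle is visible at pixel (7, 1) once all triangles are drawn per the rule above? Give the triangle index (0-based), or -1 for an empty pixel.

T0:
  2·area = 36  (B↔C swapped to make it positive)
  edge (6, 14)→(14, 3): d=(8,-11) top-left  bias=+0
  edge (14, 3)→(18, 2): d=(4,-1) top-left  bias=+0
  edge (18, 2)→(6, 14): d=(-12,12) right/bottom  bias=-1
    (9,0)@(19, 1): e=[39,-3,0] → .  [on edge]
    (7,1)@(15, 3): e=[11,1,24] → X
    (8,1)@(17, 3): e=[33,3,0] → .  [on edge]
    (6,2)@(13, 5): e=[5,7,24] → X
    (7,2)@(15, 5): e=[27,9,0] → .  [on edge]
    (6,3)@(13, 7): e=[21,15,0] → .  [on edge]
    (5,4)@(11, 9): e=[15,21,0] → .  [on edge]
    (4,5)@(9, 11): e=[9,27,0] → .  [on edge]
    (3,6)@(7, 13): e=[3,33,0] → .  [on edge]
    (2,7)@(5, 15): e=[-3,39,0] → .  [on edge]
    (1,8)@(3, 17): e=[-9,45,0] → .  [on edge]
    (0,9)@(1, 19): e=[-15,51,0] → .  [on edge]
  covered (2 px):
    . . . . . . . . . .
    . . . . . . . X . .
    . . . . . . X . . .
    . . . . . . . . . .
    . . . . . . . . . .
    . . . . . . . . . .
    . . . . . . . . . .
    . . . . . . . . . .
    . . . . . . . . . .
    . . . . . . . . . .
    . . . . . . . . . .
T1:
  2·area = 132
  edge (16, 11)→(4, 19): d=(-12,8) right/bottom  bias=-1
  edge (4, 19)→(16, 0): d=(12,-19) top-left  bias=+0
  edge (16, 0)→(16, 11): d=(0,11) right/bottom  bias=-1
    (7,1)@(15, 3): e=[104,17,11] → X
    (8,1)@(17, 3): e=[88,55,-11] → .
    (6,2)@(13, 5): e=[96,3,33] → X
    (8,2)@(17, 5): e=[64,79,-11] → .
    (6,3)@(13, 7): e=[72,27,33] → X
    (8,3)@(17, 7): e=[40,103,-11] → .
    (5,4)@(11, 9): e=[64,13,55] → X
    (8,4)@(17, 9): e=[16,127,-11] → .
    (9,4)@(19, 9): e=[0,165,-33] → .  [on edge]
    (5,5)@(11, 11): e=[40,37,55] → X
    (8,5)@(17, 11): e=[-8,151,-11] → .
    (4,6)@(9, 13): e=[32,23,77] → X
    (6,6)@(13, 13): e=[0,99,33] → .  [on edge]
    (3,8)@(7, 17): e=[0,33,99] → .  [on edge]
    (0,10)@(1, 21): e=[0,-33,165] → .  [on edge]
  covered (15 px):
    . . . . . . . . . .
    . . . . . . . X . .
    . . . . . . X X . .
    . . . . . . X X . .
    . . . . . X X X . .
    . . . . . X X X . .
    . . . . X X . . . .
    . . . X X . . . . .
    . . . . . . . . . .
    . . . . . . . . . .
    . . . . . . . . . .
T2:
  2·area = 174
  edge (3, 2)→(15, 0): d=(12,-2) top-left  bias=+0
  edge (15, 0)→(18, 14): d=(3,14) right/bottom  bias=-1
  edge (18, 14)→(3, 2): d=(-15,-12) top-left  bias=+0
    (4,0)@(9, 1): e=[0,87,87] → X  [on edge]
    (5,0)@(11, 1): e=[4,59,111] → X
    (6,0)@(13, 1): e=[8,31,135] → X
    (7,0)@(15, 1): e=[12,3,159] → X
    (8,0)@(17, 1): e=[16,-25,183] → .
    (2,1)@(5, 3): e=[16,149,9] → X
    (3,1)@(7, 3): e=[20,121,33] → X
    (8,1)@(17, 3): e=[40,-19,153] → .
    (2,2)@(5, 5): e=[40,155,-21] → .
    (3,2)@(7, 5): e=[44,127,3] → X
    (8,2)@(17, 5): e=[64,-13,123] → .
    (3,3)@(7, 7): e=[68,133,-27] → .
  covered (23 px):
    . . . . X X X X . .
    . . X X X X X X . .
    . . . X X X X X . .
    . . . . . X X X . .
    . . . . . . X X . .
    . . . . . . . X X .
    . . . . . . . . X .
    . . . . . . . . . .
    . . . . . . . . . .
    . . . . . . . . . .
    . . . . . . . . . .

Z-buffer (winner per pixel, '.' = empty):
  . . . . 2 2 2 2 . .
  . . 2 2 2 2 2 2 . .
  . . . 2 2 2 2 2 . .
  . . . . . 2 2 2 . .
  . . . . . 1 2 2 . .
  . . . . . 1 1 2 2 .
  . . . . 1 1 . . 2 .
  . . . 1 1 . . . . .
  . . . . . . . . . .
  . . . . . . . . . .
  . . . . . . . . . .

Final: 2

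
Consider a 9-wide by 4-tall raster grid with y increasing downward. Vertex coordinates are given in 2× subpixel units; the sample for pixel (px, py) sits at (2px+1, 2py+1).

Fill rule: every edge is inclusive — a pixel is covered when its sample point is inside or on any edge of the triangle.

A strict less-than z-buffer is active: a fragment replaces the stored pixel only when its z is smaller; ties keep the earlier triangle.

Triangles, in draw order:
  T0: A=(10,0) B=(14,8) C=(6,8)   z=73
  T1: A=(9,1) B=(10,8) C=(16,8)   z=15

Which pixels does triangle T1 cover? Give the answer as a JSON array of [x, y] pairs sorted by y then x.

T0:
  2·area = 64
  edge (10, 0)→(14, 8): d=(4,8) inclusive
  edge (14, 8)→(6, 8): d=(-8,0) inclusive
  edge (6, 8)→(10, 0): d=(4,-8) inclusive
    (4,1)@(9, 3): e=[20,40,4] → █
    (5,1)@(11, 3): e=[4,40,20] → █
    (6,1)@(13, 3): e=[-12,40,36] → ·
    (4,2)@(9, 5): e=[28,24,12] → █
    (6,2)@(13, 5): e=[-4,24,44] → ·
    (3,3)@(7, 7): e=[52,8,4] → █
    (6,3)@(13, 7): e=[4,8,52] → █
    (7,3)@(15, 7): e=[-12,8,68] → ·
  covered (8 px):
    · · · · · · · · ·
    · · · · █ █ · · ·
    · · · · █ █ · · ·
    · · · █ █ █ █ · ·
T1:
  2·area = 42  (B↔C swapped to make it positive)
  edge (9, 1)→(16, 8): d=(7,7) inclusive
  edge (16, 8)→(10, 8): d=(-6,0) inclusive
  edge (10, 8)→(9, 1): d=(-1,-7) inclusive
    (4,0)@(9, 1): e=[0,42,0] → █  [on edge]
    (5,0)@(11, 1): e=[-14,42,14] → ·
    (4,1)@(9, 3): e=[14,30,-2] → ·
    (5,1)@(11, 3): e=[0,30,12] → █  [on edge]
    (6,1)@(13, 3): e=[-14,30,26] → ·
    (5,2)@(11, 5): e=[14,18,10] → █
    (6,2)@(13, 5): e=[0,18,24] → █  [on edge]
    (7,2)@(15, 5): e=[-14,18,38] → ·
    (5,3)@(11, 7): e=[28,6,8] → █
    (7,3)@(15, 7): e=[0,6,36] → █  [on edge]
    (8,3)@(17, 7): e=[-14,6,50] → ·
  covered (7 px):
    · · · · █ · · · ·
    · · · · · █ · · ·
    · · · · · █ █ · ·
    · · · · · █ █ █ ·

Answer: [[4,0],[5,1],[5,2],[6,2],[5,3],[6,3],[7,3]]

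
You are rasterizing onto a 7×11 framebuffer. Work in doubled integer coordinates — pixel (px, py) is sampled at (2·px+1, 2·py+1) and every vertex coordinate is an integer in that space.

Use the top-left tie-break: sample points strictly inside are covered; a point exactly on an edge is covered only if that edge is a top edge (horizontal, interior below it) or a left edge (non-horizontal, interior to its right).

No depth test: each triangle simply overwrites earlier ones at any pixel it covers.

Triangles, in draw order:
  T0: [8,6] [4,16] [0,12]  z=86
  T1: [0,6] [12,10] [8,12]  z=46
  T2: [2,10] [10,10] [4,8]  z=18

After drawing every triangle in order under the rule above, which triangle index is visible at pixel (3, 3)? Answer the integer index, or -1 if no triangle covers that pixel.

T0:
  2·area = 56
  edge (8, 6)→(4, 16): d=(-4,10) right/bottom  bias=-1
  edge (4, 16)→(0, 12): d=(-4,-4) top-left  bias=+0
  edge (0, 12)→(8, 6): d=(8,-6) top-left  bias=+0
    (3,3)@(7, 7): e=[6,48,2] → █
    (4,3)@(9, 7): e=[-14,56,14] → ·
    (2,4)@(5, 9): e=[18,32,6] → █
    (3,4)@(7, 9): e=[-2,40,18] → ·
    (1,5)@(3, 11): e=[30,16,10] → █
    (3,5)@(7, 11): e=[-10,32,34] → ·
    (0,6)@(1, 13): e=[42,0,14] → █  [on edge]
    (3,6)@(7, 13): e=[-18,24,50] → ·
    (0,7)@(1, 15): e=[34,-8,30] → ·
    (1,7)@(3, 15): e=[14,0,42] → █  [on edge]
    (2,7)@(5, 15): e=[-6,8,54] → ·
    (1,8)@(3, 17): e=[6,-8,58] → ·
    (2,8)@(5, 17): e=[-14,0,70] → ·  [on edge]
    (3,9)@(7, 19): e=[-42,0,98] → ·  [on edge]
    (4,10)@(9, 21): e=[-70,0,126] → ·  [on edge]
  covered (8 px):
    · · · · · · ·
    · · · · · · ·
    · · · · · · ·
    · · · █ · · ·
    · · █ · · · ·
    · █ █ · · · ·
    █ █ █ · · · ·
    · █ · · · · ·
    · · · · · · ·
    · · · · · · ·
    · · · · · · ·
T1:
  2·area = 40
  edge (0, 6)→(12, 10): d=(12,4) right/bottom  bias=-1
  edge (12, 10)→(8, 12): d=(-4,2) right/bottom  bias=-1
  edge (8, 12)→(0, 6): d=(-8,-6) top-left  bias=+0
    (1,3)@(3, 7): e=[0,30,10] → ·  [on edge]
    (2,4)@(5, 9): e=[16,18,6] → █
    (3,4)@(7, 9): e=[8,14,18] → █
    (4,4)@(9, 9): e=[0,10,30] → ·  [on edge]
    (2,5)@(5, 11): e=[40,10,-10] → ·
    (3,5)@(7, 11): e=[32,6,2] → █
    (4,5)@(9, 11): e=[24,2,14] → █
    (5,5)@(11, 11): e=[16,-2,26] → ·
    (3,6)@(7, 13): e=[56,-2,-14] → ·
    (4,6)@(9, 13): e=[48,-6,-2] → ·
  covered (4 px):
    · · · · · · ·
    · · · · · · ·
    · · · · · · ·
    · · · · · · ·
    · · █ █ · · ·
    · · · █ █ · ·
    · · · · · · ·
    · · · · · · ·
    · · · · · · ·
    · · · · · · ·
    · · · · · · ·
T2:
  2·area = 16  (B↔C swapped to make it positive)
  edge (2, 10)→(4, 8): d=(2,-2) top-left  bias=+0
  edge (4, 8)→(10, 10): d=(6,2) right/bottom  bias=-1
  edge (10, 10)→(2, 10): d=(-8,0) right/bottom  bias=-1
    (5,0)@(11, 1): e=[0,-56,72] → ·  [on edge]
    (4,1)@(9, 3): e=[0,-40,56] → ·  [on edge]
    (3,2)@(7, 5): e=[0,-24,40] → ·  [on edge]
    (0,3)@(1, 7): e=[-8,0,24] → ·  [on edge]
    (2,3)@(5, 7): e=[0,-8,24] → ·  [on edge]
    (1,4)@(3, 9): e=[0,8,8] → █  [on edge]
    (2,4)@(5, 9): e=[4,4,8] → █
    (3,4)@(7, 9): e=[8,0,8] → ·  [on edge]
    (0,5)@(1, 11): e=[0,24,-8] → ·  [on edge]
    (1,5)@(3, 11): e=[4,20,-8] → ·
    (2,5)@(5, 11): e=[8,16,-8] → ·
    (6,5)@(13, 11): e=[24,0,-8] → ·  [on edge]
  covered (2 px):
    · · · · · · ·
    · · · · · · ·
    · · · · · · ·
    · · · · · · ·
    · █ █ · · · ·
    · · · · · · ·
    · · · · · · ·
    · · · · · · ·
    · · · · · · ·
    · · · · · · ·
    · · · · · · ·

Z-buffer (winner per pixel, '.' = empty):
  . . . . . . .
  . . . . . . .
  . . . . . . .
  . . . 0 . . .
  . 2 2 1 . . .
  . 0 0 1 1 . .
  0 0 0 . . . .
  . 0 . . . . .
  . . . . . . .
  . . . . . . .
  . . . . . . .

Answer: 0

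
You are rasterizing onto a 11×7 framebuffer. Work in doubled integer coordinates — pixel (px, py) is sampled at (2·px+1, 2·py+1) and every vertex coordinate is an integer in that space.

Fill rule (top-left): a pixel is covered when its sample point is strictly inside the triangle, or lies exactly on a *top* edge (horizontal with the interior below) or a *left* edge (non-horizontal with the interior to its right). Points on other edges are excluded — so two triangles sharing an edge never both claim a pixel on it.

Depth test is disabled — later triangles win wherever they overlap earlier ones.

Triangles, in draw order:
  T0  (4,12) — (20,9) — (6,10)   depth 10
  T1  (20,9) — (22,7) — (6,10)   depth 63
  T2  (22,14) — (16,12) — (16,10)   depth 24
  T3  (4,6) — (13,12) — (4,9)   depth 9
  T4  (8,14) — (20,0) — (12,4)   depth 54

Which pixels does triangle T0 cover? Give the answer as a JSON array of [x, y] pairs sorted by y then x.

T0:
  2·area = 26  (B↔C swapped to make it positive)
  edge (4, 12)→(6, 10): d=(2,-2) top-left  bias=+0
  edge (6, 10)→(20, 9): d=(14,-1) top-left  bias=+0
  edge (20, 9)→(4, 12): d=(-16,3) right/bottom  bias=-1
    (7,0)@(15, 1): e=[0,-117,143] → ·  [on edge]
    (6,1)@(13, 3): e=[0,-91,117] → ·  [on edge]
    (5,2)@(11, 5): e=[0,-65,91] → ·  [on edge]
    (4,3)@(9, 7): e=[0,-39,65] → ·  [on edge]
    (3,4)@(7, 9): e=[0,-13,39] → ·  [on edge]
    (2,5)@(5, 11): e=[0,13,13] → █  [on edge]
    (3,5)@(7, 11): e=[4,15,7] → █
    (4,5)@(9, 11): e=[8,17,1] → █
    (5,5)@(11, 11): e=[12,19,-5] → ·
    (1,6)@(3, 13): e=[0,39,-13] → ·  [on edge]
    (2,6)@(5, 13): e=[4,41,-19] → ·
    (3,6)@(7, 13): e=[8,43,-25] → ·
  covered (3 px):
    · · · · · · · · · · ·
    · · · · · · · · · · ·
    · · · · · · · · · · ·
    · · · · · · · · · · ·
    · · · · · · · · · · ·
    · · █ █ █ · · · · · ·
    · · · · · · · · · · ·
T1:
  2·area = 26  (B↔C swapped to make it positive)
  edge (20, 9)→(6, 10): d=(-14,1) right/bottom  bias=-1
  edge (6, 10)→(22, 7): d=(16,-3) top-left  bias=+0
  edge (22, 7)→(20, 9): d=(-2,2) right/bottom  bias=-1
    (6,4)@(13, 9): e=[7,5,14] → █
    (7,4)@(15, 9): e=[5,11,10] → █
    (8,4)@(17, 9): e=[3,17,6] → █
    (9,4)@(19, 9): e=[1,23,2] → █
    (10,4)@(21, 9): e=[-1,29,-2] → ·
    (6,5)@(13, 11): e=[-21,37,10] → ·
    (7,5)@(15, 11): e=[-23,43,6] → ·
    (8,5)@(17, 11): e=[-25,49,2] → ·
    (9,5)@(19, 11): e=[-27,55,-2] → ·
  covered (4 px):
    · · · · · · · · · · ·
    · · · · · · · · · · ·
    · · · · · · · · · · ·
    · · · · · · · · · · ·
    · · · · · · █ █ █ █ ·
    · · · · · · · · · · ·
    · · · · · · · · · · ·
T2:
  2·area = 12
  edge (22, 14)→(16, 12): d=(-6,-2) top-left  bias=+0
  edge (16, 12)→(16, 10): d=(0,-2) top-left  bias=+0
  edge (16, 10)→(22, 14): d=(6,4) right/bottom  bias=-1
    (0,3)@(1, 7): e=[0,-30,42] → ·  [on edge]
    (3,4)@(7, 9): e=[0,-18,30] → ·  [on edge]
    (6,5)@(13, 11): e=[0,-6,18] → ·  [on edge]
    (8,5)@(17, 11): e=[8,2,2] → █
    (9,5)@(19, 11): e=[12,6,-6] → ·
    (8,6)@(17, 13): e=[-4,2,14] → ·
    (9,6)@(19, 13): e=[0,6,6] → █  [on edge]
    (10,6)@(21, 13): e=[4,10,-2] → ·
  covered (2 px):
    · · · · · · · · · · ·
    · · · · · · · · · · ·
    · · · · · · · · · · ·
    · · · · · · · · · · ·
    · · · · · · · · · · ·
    · · · · · · · · █ · ·
    · · · · · · · · · █ ·
T3:
  2·area = 27
  edge (4, 6)→(13, 12): d=(9,6) right/bottom  bias=-1
  edge (13, 12)→(4, 9): d=(-9,-3) top-left  bias=+0
  edge (4, 9)→(4, 6): d=(0,-3) top-left  bias=+0
    (2,3)@(5, 7): e=[3,21,3] → █
    (3,3)@(7, 7): e=[-9,27,9] → ·
    (2,4)@(5, 9): e=[21,3,3] → █
    (3,4)@(7, 9): e=[9,9,9] → █
    (4,4)@(9, 9): e=[-3,15,15] → ·
    (2,5)@(5, 11): e=[39,-15,3] → ·
    (3,5)@(7, 11): e=[27,-9,9] → ·
    (5,5)@(11, 11): e=[3,3,21] → █
    (6,5)@(13, 11): e=[-9,9,27] → ·
    (5,6)@(11, 13): e=[21,-15,21] → ·
  covered (4 px):
    · · · · · · · · · · ·
    · · · · · · · · · · ·
    · · · · · · · · · · ·
    · · █ · · · · · · · ·
    · · █ █ · · · · · · ·
    · · · · · █ · · · · ·
    · · · · · · · · · · ·
T4:
  2·area = 64  (B↔C swapped to make it positive)
  edge (8, 14)→(12, 4): d=(4,-10) top-left  bias=+0
  edge (12, 4)→(20, 0): d=(8,-4) top-left  bias=+0
  edge (20, 0)→(8, 14): d=(-12,14) right/bottom  bias=-1
    (9,0)@(19, 1): e=[58,4,2] → █
    (10,0)@(21, 1): e=[78,12,-26] → ·
    (7,1)@(15, 3): e=[26,4,34] → █
    (8,1)@(17, 3): e=[46,12,6] → █
    (9,1)@(19, 3): e=[66,20,-22] → ·
    (6,2)@(13, 5): e=[14,12,38] → █
    (8,2)@(17, 5): e=[54,28,-18] → ·
    (5,3)@(11, 7): e=[2,20,42] → █
    (7,3)@(15, 7): e=[42,36,-14] → ·
    (5,4)@(11, 9): e=[10,36,18] → █
    (6,4)@(13, 9): e=[30,44,-10] → ·
    (5,5)@(11, 11): e=[18,52,-6] → ·
  covered (8 px):
    · · · · · · · · · █ ·
    · · · · · · · █ █ · ·
    · · · · · · █ █ · · ·
    · · · · · █ █ · · · ·
    · · · · · █ · · · · ·
    · · · · · · · · · · ·
    · · · · · · · · · · ·

Final: [[2,5],[3,5],[4,5]]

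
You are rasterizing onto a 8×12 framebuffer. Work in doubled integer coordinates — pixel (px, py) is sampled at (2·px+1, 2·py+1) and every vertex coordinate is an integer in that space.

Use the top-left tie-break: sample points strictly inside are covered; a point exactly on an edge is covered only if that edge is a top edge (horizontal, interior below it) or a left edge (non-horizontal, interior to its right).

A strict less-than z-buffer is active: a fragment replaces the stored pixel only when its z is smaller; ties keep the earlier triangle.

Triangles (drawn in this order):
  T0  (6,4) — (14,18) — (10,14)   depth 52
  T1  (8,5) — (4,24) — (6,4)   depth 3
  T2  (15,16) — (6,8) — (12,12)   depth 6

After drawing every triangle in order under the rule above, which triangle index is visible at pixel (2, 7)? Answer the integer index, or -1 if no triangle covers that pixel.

T0:
  2·area = 24
  edge (6, 4)→(14, 18): d=(8,14) right/bottom  bias=-1
  edge (14, 18)→(10, 14): d=(-4,-4) top-left  bias=+0
  edge (10, 14)→(6, 4): d=(-4,-10) top-left  bias=+0
    (0,2)@(1, 5): e=[78,0,-54] → ·  [on edge]
    (1,3)@(3, 7): e=[66,0,-42] → ·  [on edge]
    (2,4)@(5, 9): e=[54,0,-30] → ·  [on edge]
    (3,5)@(7, 11): e=[42,0,-18] → ·  [on edge]
    (4,5)@(9, 11): e=[14,8,2] → #
    (5,5)@(11, 11): e=[-14,16,22] → ·
    (4,6)@(9, 13): e=[30,0,-6] → ·  [on edge]
    (5,6)@(11, 13): e=[2,8,14] → #
    (6,6)@(13, 13): e=[-26,16,34] → ·
    (5,7)@(11, 15): e=[18,0,6] → #  [on edge]
    (6,7)@(13, 15): e=[-10,8,26] → ·
    (5,8)@(11, 17): e=[34,-8,-2] → ·
    (6,8)@(13, 17): e=[6,0,18] → #  [on edge]
    (7,9)@(15, 19): e=[-6,0,30] → ·  [on edge]
  covered (4 px):
    · · · · · · · ·
    · · · · · · · ·
    · · · · · · · ·
    · · · · · · · ·
    · · · · · · · ·
    · · · · # · · ·
    · · · · · # · ·
    · · · · · # · ·
    · · · · · · # ·
    · · · · · · · ·
    · · · · · · · ·
    · · · · · · · ·
T1:
  2·area = 42
  edge (8, 5)→(4, 24): d=(-4,19) right/bottom  bias=-1
  edge (4, 24)→(6, 4): d=(2,-20) top-left  bias=+0
  edge (6, 4)→(8, 5): d=(2,1) right/bottom  bias=-1
    (3,2)@(7, 5): e=[19,22,1] → #
    (4,2)@(9, 5): e=[-19,62,-1] → ·
    (3,3)@(7, 7): e=[11,26,5] → #
    (4,3)@(9, 7): e=[-27,66,3] → ·
    (3,4)@(7, 9): e=[3,30,9] → #
    (4,4)@(9, 9): e=[-35,70,7] → ·
    (3,5)@(7, 11): e=[-5,34,13] → ·
    (2,7)@(5, 15): e=[17,2,23] → #
    (3,7)@(7, 15): e=[-21,42,21] → ·
    (2,8)@(5, 17): e=[9,6,27] → #
    (3,8)@(7, 17): e=[-29,46,25] → ·
    (2,9)@(5, 19): e=[1,10,31] → #
  covered (6 px):
    · · · · · · · ·
    · · · · · · · ·
    · · · # · · · ·
    · · · # · · · ·
    · · · # · · · ·
    · · · · · · · ·
    · · · · · · · ·
    · · # · · · · ·
    · · # · · · · ·
    · · # · · · · ·
    · · · · · · · ·
    · · · · · · · ·
T2:
  2·area = 12
  edge (15, 16)→(6, 8): d=(-9,-8) top-left  bias=+0
  edge (6, 8)→(12, 12): d=(6,4) right/bottom  bias=-1
  edge (12, 12)→(15, 16): d=(3,4) right/bottom  bias=-1
  covered (0 px):
    · · · · · · · ·
    · · · · · · · ·
    · · · · · · · ·
    · · · · · · · ·
    · · · · · · · ·
    · · · · · · · ·
    · · · · · · · ·
    · · · · · · · ·
    · · · · · · · ·
    · · · · · · · ·
    · · · · · · · ·
    · · · · · · · ·

Z-buffer (winner per pixel, '.' = empty):
  . . . . . . . .
  . . . . . . . .
  . . . 1 . . . .
  . . . 1 . . . .
  . . . 1 . . . .
  . . . . 0 . . .
  . . . . . 0 . .
  . . 1 . . 0 . .
  . . 1 . . . 0 .
  . . 1 . . . . .
  . . . . . . . .
  . . . . . . . .

Answer: 1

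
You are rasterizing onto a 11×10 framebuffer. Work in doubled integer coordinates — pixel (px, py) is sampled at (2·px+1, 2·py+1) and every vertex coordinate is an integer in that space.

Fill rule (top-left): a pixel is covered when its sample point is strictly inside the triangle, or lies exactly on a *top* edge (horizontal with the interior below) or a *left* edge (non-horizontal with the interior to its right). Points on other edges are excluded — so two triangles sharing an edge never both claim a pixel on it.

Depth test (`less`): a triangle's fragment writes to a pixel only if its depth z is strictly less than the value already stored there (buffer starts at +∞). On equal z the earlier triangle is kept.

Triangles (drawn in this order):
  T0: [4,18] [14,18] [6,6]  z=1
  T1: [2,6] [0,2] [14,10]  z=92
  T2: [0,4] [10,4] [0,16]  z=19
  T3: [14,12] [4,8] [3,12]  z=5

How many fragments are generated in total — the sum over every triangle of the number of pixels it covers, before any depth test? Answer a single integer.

T0:
  2·area = 120  (B↔C swapped to make it positive)
  edge (4, 18)→(6, 6): d=(2,-12) top-left  bias=+0
  edge (6, 6)→(14, 18): d=(8,12) right/bottom  bias=-1
  edge (14, 18)→(4, 18): d=(-10,0) right/bottom  bias=-1
    (3,4)@(7, 9): e=[18,12,90] → #
    (4,4)@(9, 9): e=[42,-12,90] → ·
    (3,5)@(7, 11): e=[22,28,70] → #
    (4,5)@(9, 11): e=[46,4,70] → #
    (5,5)@(11, 11): e=[70,-20,70] → ·
    (2,6)@(5, 13): e=[2,68,50] → #
    (5,6)@(11, 13): e=[74,-4,50] → ·
    (2,7)@(5, 15): e=[6,84,30] → #
    (5,7)@(11, 15): e=[78,12,30] → #
    (6,7)@(13, 15): e=[102,-12,30] → ·
    (2,8)@(5, 17): e=[10,100,10] → #
    (6,8)@(13, 17): e=[106,4,10] → #
  covered (15 px):
    · · · · · · · · · · ·
    · · · · · · · · · · ·
    · · · · · · · · · · ·
    · · · · · · · · · · ·
    · · · # · · · · · · ·
    · · · # # · · · · · ·
    · · # # # · · · · · ·
    · · # # # # · · · · ·
    · · # # # # # · · · ·
    · · · · · · · · · · ·
T1:
  2·area = 40
  edge (2, 6)→(0, 2): d=(-2,-4) top-left  bias=+0
  edge (0, 2)→(14, 10): d=(14,8) right/bottom  bias=-1
  edge (14, 10)→(2, 6): d=(-12,-4) top-left  bias=+0
    (0,1)@(1, 3): e=[2,6,32] → #
    (1,1)@(3, 3): e=[10,-10,40] → ·
    (0,2)@(1, 5): e=[-2,34,8] → ·
    (1,2)@(3, 5): e=[6,18,16] → #
    (2,2)@(5, 5): e=[14,2,24] → #
    (3,2)@(7, 5): e=[22,-14,32] → ·
    (1,3)@(3, 7): e=[2,46,-8] → ·
    (2,3)@(5, 7): e=[10,30,0] → #  [on edge]
    (3,3)@(7, 7): e=[18,14,8] → #
    (4,3)@(9, 7): e=[26,-2,16] → ·
    (2,4)@(5, 9): e=[6,58,-24] → ·
    (3,4)@(7, 9): e=[14,42,-16] → ·
    (5,4)@(11, 9): e=[30,10,0] → #  [on edge]
    (8,5)@(17, 11): e=[50,-10,0] → ·  [on edge]
  covered (6 px):
    · · · · · · · · · · ·
    # · · · · · · · · · ·
    · # # · · · · · · · ·
    · · # # · · · · · · ·
    · · · · · # · · · · ·
    · · · · · · · · · · ·
    · · · · · · · · · · ·
    · · · · · · · · · · ·
    · · · · · · · · · · ·
    · · · · · · · · · · ·
T2:
  2·area = 120
  edge (0, 4)→(10, 4): d=(10,0) top-left  bias=+0
  edge (10, 4)→(0, 16): d=(-10,12) right/bottom  bias=-1
  edge (0, 16)→(0, 4): d=(0,-12) top-left  bias=+0
    (0,2)@(1, 5): e=[10,98,12] → #
    (1,2)@(3, 5): e=[10,74,36] → #
    (2,2)@(5, 5): e=[10,50,60] → #
    (3,2)@(7, 5): e=[10,26,84] → #
    (4,2)@(9, 5): e=[10,2,108] → #
    (5,2)@(11, 5): e=[10,-22,132] → ·
    (0,3)@(1, 7): e=[30,78,12] → #
    (4,3)@(9, 7): e=[30,-18,108] → ·
    (0,4)@(1, 9): e=[50,58,12] → #
    (3,4)@(7, 9): e=[50,-14,84] → ·
    (0,5)@(1, 11): e=[70,38,12] → #
    (2,5)@(5, 11): e=[70,-10,60] → ·
  covered (15 px):
    · · · · · · · · · · ·
    · · · · · · · · · · ·
    # # # # # · · · · · ·
    # # # # · · · · · · ·
    # # # · · · · · · · ·
    # # · · · · · · · · ·
    # · · · · · · · · · ·
    · · · · · · · · · · ·
    · · · · · · · · · · ·
    · · · · · · · · · · ·
T3:
  2·area = 44  (B↔C swapped to make it positive)
  edge (14, 12)→(3, 12): d=(-11,0) right/bottom  bias=-1
  edge (3, 12)→(4, 8): d=(1,-4) top-left  bias=+0
  edge (4, 8)→(14, 12): d=(10,4) right/bottom  bias=-1
    (2,4)@(5, 9): e=[33,5,6] → #
    (3,4)@(7, 9): e=[33,13,-2] → ·
    (2,5)@(5, 11): e=[11,7,26] → #
    (3,5)@(7, 11): e=[11,15,18] → #
    (4,5)@(9, 11): e=[11,23,10] → #
    (5,5)@(11, 11): e=[11,31,2] → #
    (6,5)@(13, 11): e=[11,39,-6] → ·
    (2,6)@(5, 13): e=[-11,9,46] → ·
    (3,6)@(7, 13): e=[-11,17,38] → ·
    (4,6)@(9, 13): e=[-11,25,30] → ·
    (5,6)@(11, 13): e=[-11,33,22] → ·
  covered (5 px):
    · · · · · · · · · · ·
    · · · · · · · · · · ·
    · · · · · · · · · · ·
    · · · · · · · · · · ·
    · · # · · · · · · · ·
    · · # # # # · · · · ·
    · · · · · · · · · · ·
    · · · · · · · · · · ·
    · · · · · · · · · · ·
    · · · · · · · · · · ·

Final: 41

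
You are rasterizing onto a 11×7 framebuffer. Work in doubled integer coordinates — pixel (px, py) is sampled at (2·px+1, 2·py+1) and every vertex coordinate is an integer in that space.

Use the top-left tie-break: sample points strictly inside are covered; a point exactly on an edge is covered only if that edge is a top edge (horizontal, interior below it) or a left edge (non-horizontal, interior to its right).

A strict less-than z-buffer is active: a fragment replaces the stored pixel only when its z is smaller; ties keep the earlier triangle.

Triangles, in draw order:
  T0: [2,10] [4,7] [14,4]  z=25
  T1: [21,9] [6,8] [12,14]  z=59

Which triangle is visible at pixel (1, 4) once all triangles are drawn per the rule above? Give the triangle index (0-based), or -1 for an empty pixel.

T0:
  2·area = 24
  edge (2, 10)→(4, 7): d=(2,-3) top-left  bias=+0
  edge (4, 7)→(14, 4): d=(10,-3) top-left  bias=+0
  edge (14, 4)→(2, 10): d=(-12,6) right/bottom  bias=-1
    (5,2)@(11, 5): e=[17,1,6] → #
    (6,2)@(13, 5): e=[23,7,-6] → ·
    (2,3)@(5, 7): e=[3,3,18] → #
    (3,3)@(7, 7): e=[9,9,6] → #
    (4,3)@(9, 7): e=[15,15,-6] → ·
    (5,3)@(11, 7): e=[21,21,-18] → ·
    (1,4)@(3, 9): e=[1,17,6] → #
    (2,4)@(5, 9): e=[7,23,-6] → ·
    (3,4)@(7, 9): e=[13,29,-18] → ·
    (1,5)@(3, 11): e=[5,37,-18] → ·
  covered (4 px):
    · · · · · · · · · · ·
    · · · · · · · · · · ·
    · · · · · # · · · · ·
    · · # # · · · · · · ·
    · # · · · · · · · · ·
    · · · · · · · · · · ·
    · · · · · · · · · · ·
T1:
  2·area = 84  (B↔C swapped to make it positive)
  edge (21, 9)→(12, 14): d=(-9,5) right/bottom  bias=-1
  edge (12, 14)→(6, 8): d=(-6,-6) top-left  bias=+0
  edge (6, 8)→(21, 9): d=(15,1) right/bottom  bias=-1
    (0,1)@(1, 3): e=[154,0,-70] → ·  [on edge]
    (1,2)@(3, 5): e=[126,0,-42] → ·  [on edge]
    (2,3)@(5, 7): e=[98,0,-14] → ·  [on edge]
    (3,4)@(7, 9): e=[70,0,14] → #  [on edge]
    (4,4)@(9, 9): e=[60,12,12] → #
    (5,4)@(11, 9): e=[50,24,10] → #
    (6,4)@(13, 9): e=[40,36,8] → #
    (7,4)@(15, 9): e=[30,48,6] → #
    (8,4)@(17, 9): e=[20,60,4] → #
    (9,4)@(19, 9): e=[10,72,2] → #
    (10,4)@(21, 9): e=[0,84,0] → ·  [on edge]
    (3,5)@(7, 11): e=[52,-12,44] → ·
    (4,5)@(9, 11): e=[42,0,42] → #  [on edge]
    (5,6)@(11, 13): e=[14,0,70] → #  [on edge]
  covered (14 px):
    · · · · · · · · · · ·
    · · · · · · · · · · ·
    · · · · · · · · · · ·
    · · · · · · · · · · ·
    · · · # # # # # # # ·
    · · · · # # # # # · ·
    · · · · · # # · · · ·

Z-buffer (winner per pixel, '.' = empty):
  . . . . . . . . . . .
  . . . . . . . . . . .
  . . . . . 0 . . . . .
  . . 0 0 . . . . . . .
  . 0 . 1 1 1 1 1 1 1 .
  . . . . 1 1 1 1 1 . .
  . . . . . 1 1 . . . .

Answer: 0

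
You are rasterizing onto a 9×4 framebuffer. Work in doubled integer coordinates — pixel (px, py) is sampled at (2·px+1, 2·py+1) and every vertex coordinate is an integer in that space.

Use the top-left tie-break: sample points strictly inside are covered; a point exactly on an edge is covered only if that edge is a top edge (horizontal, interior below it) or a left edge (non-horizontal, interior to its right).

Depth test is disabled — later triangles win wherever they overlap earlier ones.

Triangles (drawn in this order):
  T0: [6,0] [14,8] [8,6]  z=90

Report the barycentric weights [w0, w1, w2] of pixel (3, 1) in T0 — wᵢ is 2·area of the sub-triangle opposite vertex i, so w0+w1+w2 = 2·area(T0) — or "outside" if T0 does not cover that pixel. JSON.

T0:
  2·area = 32
  edge (6, 0)→(14, 8): d=(8,8) right/bottom  bias=-1
  edge (14, 8)→(8, 6): d=(-6,-2) top-left  bias=+0
  edge (8, 6)→(6, 0): d=(-2,-6) top-left  bias=+0
    (3,0)@(7, 1): e=[0,28,4] → ·  [on edge]
    (3,1)@(7, 3): e=[16,16,0] → █  [on edge]
    (4,1)@(9, 3): e=[0,20,12] → ·  [on edge]
    (2,2)@(5, 5): e=[48,0,-16] → ·  [on edge]
    (3,2)@(7, 5): e=[32,4,-4] → ·
    (4,2)@(9, 5): e=[16,8,8] → █
    (5,2)@(11, 5): e=[0,12,20] → ·  [on edge]
    (4,3)@(9, 7): e=[32,-4,4] → ·
    (5,3)@(11, 7): e=[16,0,16] → █  [on edge]
    (6,3)@(13, 7): e=[0,4,28] → ·  [on edge]
  covered (3 px):
    · · · · · · · · ·
    · · · █ · · · · ·
    · · · · █ · · · ·
    · · · · · █ · · ·

Answer: [16,0,16]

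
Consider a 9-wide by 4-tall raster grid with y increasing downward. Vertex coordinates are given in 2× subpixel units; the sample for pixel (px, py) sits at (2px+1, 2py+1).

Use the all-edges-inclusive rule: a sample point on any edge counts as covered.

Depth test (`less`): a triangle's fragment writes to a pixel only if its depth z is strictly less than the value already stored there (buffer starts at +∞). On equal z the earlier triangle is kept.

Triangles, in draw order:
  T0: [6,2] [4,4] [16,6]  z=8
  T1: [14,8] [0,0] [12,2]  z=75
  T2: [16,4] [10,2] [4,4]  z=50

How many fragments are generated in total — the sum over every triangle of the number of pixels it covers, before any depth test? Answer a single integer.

T0:
  2·area = 28  (B↔C swapped to make it positive)
  edge (6, 2)→(16, 6): d=(10,4) inclusive
  edge (16, 6)→(4, 4): d=(-12,-2) inclusive
  edge (4, 4)→(6, 2): d=(2,-2) inclusive
    (3,0)@(7, 1): e=[-14,42,0] → ·  [on edge]
    (2,1)@(5, 3): e=[14,14,0] → #  [on edge]
    (3,1)@(7, 3): e=[6,18,4] → #
    (4,1)@(9, 3): e=[-2,22,8] → ·
    (1,2)@(3, 5): e=[42,-14,0] → ·  [on edge]
    (2,2)@(5, 5): e=[34,-10,4] → ·
    (3,2)@(7, 5): e=[26,-6,8] → ·
    (5,2)@(11, 5): e=[10,2,16] → #
    (6,2)@(13, 5): e=[2,6,20] → #
    (7,2)@(15, 5): e=[-6,10,24] → ·
    (0,3)@(1, 7): e=[70,-42,0] → ·  [on edge]
    (5,3)@(11, 7): e=[30,-22,20] → ·
  covered (4 px):
    · · · · · · · · ·
    · · # # · · · · ·
    · · · · · # # · ·
    · · · · · · · · ·
T1:
  2·area = 68
  edge (14, 8)→(0, 0): d=(-14,-8) inclusive
  edge (0, 0)→(12, 2): d=(12,2) inclusive
  edge (12, 2)→(14, 8): d=(2,6) inclusive
    (1,0)@(3, 1): e=[10,6,52] → #
    (2,0)@(5, 1): e=[26,2,40] → #
    (3,0)@(7, 1): e=[42,-2,28] → ·
    (1,1)@(3, 3): e=[-18,30,56] → ·
    (2,1)@(5, 3): e=[-2,26,44] → ·
    (3,1)@(7, 3): e=[14,22,32] → #
    (4,1)@(9, 3): e=[30,18,20] → #
    (5,1)@(11, 3): e=[46,14,8] → #
    (6,1)@(13, 3): e=[62,10,-4] → ·
    (3,2)@(7, 5): e=[-14,46,36] → ·
    (4,2)@(9, 5): e=[2,42,24] → #
    (6,2)@(13, 5): e=[34,34,0] → #  [on edge]
  covered (9 px):
    · # # · · · · · ·
    · · · # # # · · ·
    · · · · # # # · ·
    · · · · · · # · ·
T2:
  2·area = 24  (B↔C swapped to make it positive)
  edge (16, 4)→(4, 4): d=(-12,0) inclusive
  edge (4, 4)→(10, 2): d=(6,-2) inclusive
  edge (10, 2)→(16, 4): d=(6,2) inclusive
    (3,0)@(7, 1): e=[36,-12,0] → ·  [on edge]
    (6,0)@(13, 1): e=[36,0,-12] → ·  [on edge]
    (3,1)@(7, 3): e=[12,0,12] → #  [on edge]
    (4,1)@(9, 3): e=[12,4,8] → #
    (5,1)@(11, 3): e=[12,8,4] → #
    (6,1)@(13, 3): e=[12,12,0] → #  [on edge]
    (7,1)@(15, 3): e=[12,16,-4] → ·
    (0,2)@(1, 5): e=[-12,0,36] → ·  [on edge]
    (3,2)@(7, 5): e=[-12,12,24] → ·
    (4,2)@(9, 5): e=[-12,16,20] → ·
    (5,2)@(11, 5): e=[-12,20,16] → ·
    (6,2)@(13, 5): e=[-12,24,12] → ·
  covered (4 px):
    · · · · · · · · ·
    · · · # # # # · ·
    · · · · · · · · ·
    · · · · · · · · ·

Result: 17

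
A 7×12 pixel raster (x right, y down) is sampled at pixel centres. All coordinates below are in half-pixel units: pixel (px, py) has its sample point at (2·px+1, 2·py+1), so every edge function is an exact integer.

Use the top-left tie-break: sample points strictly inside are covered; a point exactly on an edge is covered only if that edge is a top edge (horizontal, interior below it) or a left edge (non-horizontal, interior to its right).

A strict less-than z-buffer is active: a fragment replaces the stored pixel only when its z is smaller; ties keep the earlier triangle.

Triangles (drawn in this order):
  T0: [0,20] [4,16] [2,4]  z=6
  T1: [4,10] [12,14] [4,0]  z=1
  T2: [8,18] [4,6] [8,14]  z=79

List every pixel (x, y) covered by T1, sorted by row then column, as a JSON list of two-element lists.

T0:
  2·area = 56  (B↔C swapped to make it positive)
  edge (0, 20)→(2, 4): d=(2,-16) top-left  bias=+0
  edge (2, 4)→(4, 16): d=(2,12) right/bottom  bias=-1
  edge (4, 16)→(0, 20): d=(-4,4) right/bottom  bias=-1
    (6,3)@(13, 7): e=[182,-126,0] → ·  [on edge]
    (5,4)@(11, 9): e=[154,-98,0] → ·  [on edge]
    (1,5)@(3, 11): e=[30,2,24] → █
    (2,5)@(5, 11): e=[62,-22,16] → ·
    (4,5)@(9, 11): e=[126,-70,0] → ·  [on edge]
    (0,6)@(1, 13): e=[2,30,24] → █
    (2,6)@(5, 13): e=[66,-18,8] → ·
    (3,6)@(7, 13): e=[98,-42,0] → ·  [on edge]
    (0,7)@(1, 15): e=[6,34,16] → █
    (2,7)@(5, 15): e=[70,-14,0] → ·  [on edge]
    (0,8)@(1, 17): e=[10,38,8] → █
    (1,8)@(3, 17): e=[42,14,0] → ·  [on edge]
    (0,9)@(1, 19): e=[14,42,0] → ·  [on edge]
  covered (6 px):
    · · · · · · ·
    · · · · · · ·
    · · · · · · ·
    · · · · · · ·
    · · · · · · ·
    · █ · · · · ·
    █ █ · · · · ·
    █ █ · · · · ·
    █ · · · · · ·
    · · · · · · ·
    · · · · · · ·
    · · · · · · ·
T1:
  2·area = 80  (B↔C swapped to make it positive)
  edge (4, 10)→(4, 0): d=(0,-10) top-left  bias=+0
  edge (4, 0)→(12, 14): d=(8,14) right/bottom  bias=-1
  edge (12, 14)→(4, 10): d=(-8,-4) top-left  bias=+0
    (2,1)@(5, 3): e=[10,10,60] → █
    (3,1)@(7, 3): e=[30,-18,68] → ·
    (2,2)@(5, 5): e=[10,26,44] → █
    (3,2)@(7, 5): e=[30,-2,52] → ·
    (2,3)@(5, 7): e=[10,42,28] → █
    (3,3)@(7, 7): e=[30,14,36] → █
    (4,3)@(9, 7): e=[50,-14,44] → ·
    (2,4)@(5, 9): e=[10,58,12] → █
    (4,4)@(9, 9): e=[50,2,28] → █
    (5,4)@(11, 9): e=[70,-26,36] → ·
    (2,5)@(5, 11): e=[10,74,-4] → ·
    (3,5)@(7, 11): e=[30,46,4] → █
  covered (10 px):
    · · · · · · ·
    · · █ · · · ·
    · · █ · · · ·
    · · █ █ · · ·
    · · █ █ █ · ·
    · · · █ █ · ·
    · · · · · █ ·
    · · · · · · ·
    · · · · · · ·
    · · · · · · ·
    · · · · · · ·
    · · · · · · ·
T2:
  2·area = 16
  edge (8, 18)→(4, 6): d=(-4,-12) top-left  bias=+0
  edge (4, 6)→(8, 14): d=(4,8) right/bottom  bias=-1
  edge (8, 14)→(8, 18): d=(0,4) right/bottom  bias=-1
    (1,1)@(3, 3): e=[0,-4,20] → ·  [on edge]
    (2,4)@(5, 9): e=[0,4,12] → █  [on edge]
    (3,4)@(7, 9): e=[24,-12,4] → ·
    (2,5)@(5, 11): e=[-8,12,12] → ·
    (3,6)@(7, 13): e=[8,4,4] → █
    (4,6)@(9, 13): e=[32,-12,-4] → ·
    (3,7)@(7, 15): e=[0,12,4] → █  [on edge]
    (4,7)@(9, 15): e=[24,-4,-4] → ·
    (3,8)@(7, 17): e=[-8,20,4] → ·
    (4,10)@(9, 21): e=[0,20,-4] → ·  [on edge]
  covered (3 px):
    · · · · · · ·
    · · · · · · ·
    · · · · · · ·
    · · · · · · ·
    · · █ · · · ·
    · · · · · · ·
    · · · █ · · ·
    · · · █ · · ·
    · · · · · · ·
    · · · · · · ·
    · · · · · · ·
    · · · · · · ·

Result: [[2,1],[2,2],[2,3],[3,3],[2,4],[3,4],[4,4],[3,5],[4,5],[5,6]]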